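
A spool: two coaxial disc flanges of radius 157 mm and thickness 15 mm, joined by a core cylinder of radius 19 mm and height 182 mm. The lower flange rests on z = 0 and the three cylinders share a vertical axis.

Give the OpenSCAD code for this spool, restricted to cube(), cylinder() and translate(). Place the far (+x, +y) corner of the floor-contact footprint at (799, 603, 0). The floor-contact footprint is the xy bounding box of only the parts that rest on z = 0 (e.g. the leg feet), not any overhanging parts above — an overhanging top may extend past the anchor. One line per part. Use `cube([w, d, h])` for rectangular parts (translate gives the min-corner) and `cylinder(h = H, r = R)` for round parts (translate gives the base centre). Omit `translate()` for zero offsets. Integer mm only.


translate([642, 446, 0]) cylinder(h = 15, r = 157);
translate([642, 446, 15]) cylinder(h = 182, r = 19);
translate([642, 446, 197]) cylinder(h = 15, r = 157);


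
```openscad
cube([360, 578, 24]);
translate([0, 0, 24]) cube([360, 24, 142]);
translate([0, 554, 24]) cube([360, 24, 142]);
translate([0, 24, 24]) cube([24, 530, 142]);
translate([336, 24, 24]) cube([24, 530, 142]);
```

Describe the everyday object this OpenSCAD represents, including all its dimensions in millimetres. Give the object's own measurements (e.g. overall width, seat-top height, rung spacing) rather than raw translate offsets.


An open-topped rectangular box: outside dimensions 360×578×166 mm, with a uniform wall and base thickness of 24 mm. The base is a full 360×578 slab on the floor; four walls sit on top of the base. The front and back walls (the −y and +y sides) span the full width; the two side walls fit between them.


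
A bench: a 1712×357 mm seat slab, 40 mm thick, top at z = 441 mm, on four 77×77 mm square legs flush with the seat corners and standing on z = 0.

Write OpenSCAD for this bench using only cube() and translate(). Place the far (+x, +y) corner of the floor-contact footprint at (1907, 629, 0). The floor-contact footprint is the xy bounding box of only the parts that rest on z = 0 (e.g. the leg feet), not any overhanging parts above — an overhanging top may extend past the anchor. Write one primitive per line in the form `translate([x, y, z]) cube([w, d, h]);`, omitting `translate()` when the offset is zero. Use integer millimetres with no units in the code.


translate([195, 272, 401]) cube([1712, 357, 40]);
translate([195, 272, 0]) cube([77, 77, 401]);
translate([195, 552, 0]) cube([77, 77, 401]);
translate([1830, 272, 0]) cube([77, 77, 401]);
translate([1830, 552, 0]) cube([77, 77, 401]);


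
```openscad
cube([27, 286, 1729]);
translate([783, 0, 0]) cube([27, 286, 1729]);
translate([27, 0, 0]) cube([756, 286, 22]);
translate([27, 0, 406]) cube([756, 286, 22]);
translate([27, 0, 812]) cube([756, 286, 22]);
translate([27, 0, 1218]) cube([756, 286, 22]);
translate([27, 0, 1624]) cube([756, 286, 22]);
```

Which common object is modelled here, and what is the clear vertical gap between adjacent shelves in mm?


A bookshelf. The clear shelf gap is 384 mm.

Two tall side panels with 5 horizontal boards between them — a bookshelf. The first two shelf undersides are at z = 0 and z = 406; with shelf thickness 22, the clear gap is 406 − 0 − 22 = 384 mm.


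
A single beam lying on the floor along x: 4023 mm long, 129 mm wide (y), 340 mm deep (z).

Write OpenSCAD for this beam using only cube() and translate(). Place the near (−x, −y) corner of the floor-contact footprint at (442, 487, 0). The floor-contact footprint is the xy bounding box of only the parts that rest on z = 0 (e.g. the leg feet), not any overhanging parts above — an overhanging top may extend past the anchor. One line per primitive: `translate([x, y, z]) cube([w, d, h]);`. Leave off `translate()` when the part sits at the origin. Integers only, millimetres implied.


translate([442, 487, 0]) cube([4023, 129, 340]);


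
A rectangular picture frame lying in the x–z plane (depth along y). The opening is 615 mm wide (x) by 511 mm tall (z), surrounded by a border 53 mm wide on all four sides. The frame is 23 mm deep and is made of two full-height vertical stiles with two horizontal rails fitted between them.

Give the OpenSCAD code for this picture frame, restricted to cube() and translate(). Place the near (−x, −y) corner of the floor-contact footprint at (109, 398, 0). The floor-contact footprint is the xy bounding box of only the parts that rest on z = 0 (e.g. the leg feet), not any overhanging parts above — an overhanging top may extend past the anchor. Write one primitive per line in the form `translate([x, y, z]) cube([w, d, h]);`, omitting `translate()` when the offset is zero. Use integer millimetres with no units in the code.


translate([109, 398, 0]) cube([53, 23, 617]);
translate([777, 398, 0]) cube([53, 23, 617]);
translate([162, 398, 0]) cube([615, 23, 53]);
translate([162, 398, 564]) cube([615, 23, 53]);


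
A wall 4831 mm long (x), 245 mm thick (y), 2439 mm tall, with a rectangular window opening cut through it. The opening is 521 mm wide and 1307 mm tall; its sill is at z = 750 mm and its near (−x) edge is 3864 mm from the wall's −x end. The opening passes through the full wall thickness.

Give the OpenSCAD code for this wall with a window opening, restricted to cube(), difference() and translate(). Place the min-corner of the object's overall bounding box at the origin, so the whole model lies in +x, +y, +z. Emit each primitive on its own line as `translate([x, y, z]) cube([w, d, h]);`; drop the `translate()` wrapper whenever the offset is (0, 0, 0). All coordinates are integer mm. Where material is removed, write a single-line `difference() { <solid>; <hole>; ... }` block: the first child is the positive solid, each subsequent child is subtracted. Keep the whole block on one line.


difference() { cube([4831, 245, 2439]); translate([3864, 0, 750]) cube([521, 245, 1307]); }


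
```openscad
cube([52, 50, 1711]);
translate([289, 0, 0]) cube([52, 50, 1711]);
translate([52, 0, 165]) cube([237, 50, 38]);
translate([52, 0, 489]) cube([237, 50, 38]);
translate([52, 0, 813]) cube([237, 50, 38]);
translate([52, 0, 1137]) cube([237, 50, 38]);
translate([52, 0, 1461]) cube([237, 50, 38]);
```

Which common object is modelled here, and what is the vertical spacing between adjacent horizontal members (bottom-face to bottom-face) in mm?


A ladder. The rung spacing is 324 mm.

Two tall 52×50 posts with 5 short bars between them — a ladder. Adjacent rungs sit at z = 165 and z = 489, so the spacing is 489 − 165 = 324 mm.


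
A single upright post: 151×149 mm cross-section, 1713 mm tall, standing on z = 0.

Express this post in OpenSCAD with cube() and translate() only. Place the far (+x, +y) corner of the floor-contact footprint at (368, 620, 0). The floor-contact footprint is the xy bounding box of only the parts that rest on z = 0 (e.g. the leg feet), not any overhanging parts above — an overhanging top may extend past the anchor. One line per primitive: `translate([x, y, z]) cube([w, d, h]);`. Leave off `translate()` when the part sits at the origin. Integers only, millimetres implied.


translate([217, 471, 0]) cube([151, 149, 1713]);


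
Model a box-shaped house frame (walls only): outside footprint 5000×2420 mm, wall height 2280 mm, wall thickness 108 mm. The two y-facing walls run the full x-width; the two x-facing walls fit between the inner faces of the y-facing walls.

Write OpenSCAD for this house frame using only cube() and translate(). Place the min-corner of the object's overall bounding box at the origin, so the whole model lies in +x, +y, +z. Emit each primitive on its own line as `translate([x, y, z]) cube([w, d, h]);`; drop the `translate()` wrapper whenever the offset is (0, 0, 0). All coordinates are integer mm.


cube([5000, 108, 2280]);
translate([0, 2312, 0]) cube([5000, 108, 2280]);
translate([0, 108, 0]) cube([108, 2204, 2280]);
translate([4892, 108, 0]) cube([108, 2204, 2280]);


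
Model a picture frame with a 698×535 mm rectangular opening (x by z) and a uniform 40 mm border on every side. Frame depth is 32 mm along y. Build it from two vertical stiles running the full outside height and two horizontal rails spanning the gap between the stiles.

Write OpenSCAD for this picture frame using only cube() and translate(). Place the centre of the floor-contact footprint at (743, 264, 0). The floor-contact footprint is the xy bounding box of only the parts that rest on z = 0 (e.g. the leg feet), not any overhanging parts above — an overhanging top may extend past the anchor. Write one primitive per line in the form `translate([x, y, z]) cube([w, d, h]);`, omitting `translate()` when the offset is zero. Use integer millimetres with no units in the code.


translate([354, 248, 0]) cube([40, 32, 615]);
translate([1092, 248, 0]) cube([40, 32, 615]);
translate([394, 248, 0]) cube([698, 32, 40]);
translate([394, 248, 575]) cube([698, 32, 40]);


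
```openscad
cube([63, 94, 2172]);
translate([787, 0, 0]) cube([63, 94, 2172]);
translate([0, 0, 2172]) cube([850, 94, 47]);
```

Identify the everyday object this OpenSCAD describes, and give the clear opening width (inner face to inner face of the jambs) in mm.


A door frame. The clear opening width is 724 mm.

Two 2172 mm tall posts with a header on top — a door frame. The left jamb is 63 mm wide at x = 0; the right jamb starts at x = 787. The clear opening is 787 − 63 = 724 mm.


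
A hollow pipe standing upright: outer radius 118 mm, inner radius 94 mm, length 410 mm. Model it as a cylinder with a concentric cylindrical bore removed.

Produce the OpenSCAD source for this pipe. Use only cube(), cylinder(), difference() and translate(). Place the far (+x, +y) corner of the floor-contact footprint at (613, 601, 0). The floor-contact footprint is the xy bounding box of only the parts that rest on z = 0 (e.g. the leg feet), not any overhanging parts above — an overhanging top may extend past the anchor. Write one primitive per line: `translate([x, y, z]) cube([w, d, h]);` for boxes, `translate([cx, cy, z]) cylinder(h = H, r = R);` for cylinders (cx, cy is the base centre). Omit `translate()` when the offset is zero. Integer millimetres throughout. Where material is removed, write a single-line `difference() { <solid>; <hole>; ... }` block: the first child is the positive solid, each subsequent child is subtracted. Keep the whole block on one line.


difference() { translate([495, 483, 0]) cylinder(h = 410, r = 118); translate([495, 483, 0]) cylinder(h = 410, r = 94); }


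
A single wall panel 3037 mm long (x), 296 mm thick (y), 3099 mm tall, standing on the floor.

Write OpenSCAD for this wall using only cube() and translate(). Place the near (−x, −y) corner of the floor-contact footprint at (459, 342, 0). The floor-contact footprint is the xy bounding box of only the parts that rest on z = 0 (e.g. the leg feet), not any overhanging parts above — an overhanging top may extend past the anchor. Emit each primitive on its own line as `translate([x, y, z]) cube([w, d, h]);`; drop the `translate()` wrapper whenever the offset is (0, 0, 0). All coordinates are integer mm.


translate([459, 342, 0]) cube([3037, 296, 3099]);


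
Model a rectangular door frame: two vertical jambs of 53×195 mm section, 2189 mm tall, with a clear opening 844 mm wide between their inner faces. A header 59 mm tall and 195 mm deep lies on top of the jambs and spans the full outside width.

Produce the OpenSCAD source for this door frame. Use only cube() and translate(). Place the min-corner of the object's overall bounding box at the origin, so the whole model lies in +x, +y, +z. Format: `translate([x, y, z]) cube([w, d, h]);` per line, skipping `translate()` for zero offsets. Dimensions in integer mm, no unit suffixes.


cube([53, 195, 2189]);
translate([897, 0, 0]) cube([53, 195, 2189]);
translate([0, 0, 2189]) cube([950, 195, 59]);


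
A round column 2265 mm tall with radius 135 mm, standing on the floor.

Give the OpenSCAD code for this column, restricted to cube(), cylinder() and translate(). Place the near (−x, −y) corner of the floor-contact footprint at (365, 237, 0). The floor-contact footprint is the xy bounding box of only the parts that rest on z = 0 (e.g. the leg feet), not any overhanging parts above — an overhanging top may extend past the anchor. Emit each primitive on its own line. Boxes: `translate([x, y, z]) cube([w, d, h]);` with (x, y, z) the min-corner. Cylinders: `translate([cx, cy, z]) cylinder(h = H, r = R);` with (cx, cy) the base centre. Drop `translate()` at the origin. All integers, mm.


translate([500, 372, 0]) cylinder(h = 2265, r = 135);


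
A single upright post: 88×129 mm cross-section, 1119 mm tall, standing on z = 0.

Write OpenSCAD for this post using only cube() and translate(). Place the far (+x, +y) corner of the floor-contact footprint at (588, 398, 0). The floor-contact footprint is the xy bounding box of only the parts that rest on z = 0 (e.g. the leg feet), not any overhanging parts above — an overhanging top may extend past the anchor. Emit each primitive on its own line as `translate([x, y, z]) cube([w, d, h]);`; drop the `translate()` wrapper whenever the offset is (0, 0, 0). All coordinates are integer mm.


translate([500, 269, 0]) cube([88, 129, 1119]);


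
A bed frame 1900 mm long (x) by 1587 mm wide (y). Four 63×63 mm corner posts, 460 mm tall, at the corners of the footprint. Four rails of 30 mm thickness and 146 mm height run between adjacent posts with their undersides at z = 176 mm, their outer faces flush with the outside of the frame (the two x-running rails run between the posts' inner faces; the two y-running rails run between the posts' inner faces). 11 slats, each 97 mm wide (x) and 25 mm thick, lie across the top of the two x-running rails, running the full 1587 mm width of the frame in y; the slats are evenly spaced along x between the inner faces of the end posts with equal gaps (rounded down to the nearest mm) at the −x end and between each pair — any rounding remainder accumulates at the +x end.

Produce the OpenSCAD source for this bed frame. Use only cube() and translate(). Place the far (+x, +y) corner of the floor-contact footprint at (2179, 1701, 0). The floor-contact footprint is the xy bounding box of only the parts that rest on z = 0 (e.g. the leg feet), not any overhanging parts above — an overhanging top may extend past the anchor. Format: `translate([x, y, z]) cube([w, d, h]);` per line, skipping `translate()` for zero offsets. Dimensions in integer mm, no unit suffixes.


translate([279, 114, 0]) cube([63, 63, 460]);
translate([279, 1638, 0]) cube([63, 63, 460]);
translate([2116, 114, 0]) cube([63, 63, 460]);
translate([2116, 1638, 0]) cube([63, 63, 460]);
translate([342, 114, 176]) cube([1774, 30, 146]);
translate([342, 1671, 176]) cube([1774, 30, 146]);
translate([279, 177, 176]) cube([30, 1461, 146]);
translate([2149, 177, 176]) cube([30, 1461, 146]);
translate([400, 114, 322]) cube([97, 1587, 25]);
translate([555, 114, 322]) cube([97, 1587, 25]);
translate([710, 114, 322]) cube([97, 1587, 25]);
translate([865, 114, 322]) cube([97, 1587, 25]);
translate([1020, 114, 322]) cube([97, 1587, 25]);
translate([1175, 114, 322]) cube([97, 1587, 25]);
translate([1330, 114, 322]) cube([97, 1587, 25]);
translate([1485, 114, 322]) cube([97, 1587, 25]);
translate([1640, 114, 322]) cube([97, 1587, 25]);
translate([1795, 114, 322]) cube([97, 1587, 25]);
translate([1950, 114, 322]) cube([97, 1587, 25]);


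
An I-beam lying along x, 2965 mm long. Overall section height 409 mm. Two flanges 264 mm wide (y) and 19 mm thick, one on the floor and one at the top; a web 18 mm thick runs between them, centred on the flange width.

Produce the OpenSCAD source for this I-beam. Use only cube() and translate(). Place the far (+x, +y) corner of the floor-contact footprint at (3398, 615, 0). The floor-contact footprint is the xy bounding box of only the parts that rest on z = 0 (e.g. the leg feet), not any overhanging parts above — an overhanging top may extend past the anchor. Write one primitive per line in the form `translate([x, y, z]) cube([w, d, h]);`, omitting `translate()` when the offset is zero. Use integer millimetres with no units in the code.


translate([433, 351, 0]) cube([2965, 264, 19]);
translate([433, 474, 19]) cube([2965, 18, 371]);
translate([433, 351, 390]) cube([2965, 264, 19]);


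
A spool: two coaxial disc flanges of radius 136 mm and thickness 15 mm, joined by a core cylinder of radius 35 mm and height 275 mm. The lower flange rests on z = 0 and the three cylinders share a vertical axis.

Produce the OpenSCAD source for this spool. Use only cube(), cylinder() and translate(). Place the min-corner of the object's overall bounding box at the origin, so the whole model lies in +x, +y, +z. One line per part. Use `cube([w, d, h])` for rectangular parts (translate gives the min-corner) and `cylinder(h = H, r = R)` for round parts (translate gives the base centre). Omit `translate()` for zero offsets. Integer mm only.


translate([136, 136, 0]) cylinder(h = 15, r = 136);
translate([136, 136, 15]) cylinder(h = 275, r = 35);
translate([136, 136, 290]) cylinder(h = 15, r = 136);


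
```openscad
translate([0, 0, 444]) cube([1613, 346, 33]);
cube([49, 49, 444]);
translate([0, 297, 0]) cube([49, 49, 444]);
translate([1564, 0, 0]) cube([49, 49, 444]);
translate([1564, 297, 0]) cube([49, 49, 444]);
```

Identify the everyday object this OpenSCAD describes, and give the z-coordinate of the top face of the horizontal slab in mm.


A bench. The seat-top height is 477 mm.

A long slab on four corner posts — a bench. The slab sits at z = 444 with thickness 33, so the top is 444 + 33 = 477 mm.


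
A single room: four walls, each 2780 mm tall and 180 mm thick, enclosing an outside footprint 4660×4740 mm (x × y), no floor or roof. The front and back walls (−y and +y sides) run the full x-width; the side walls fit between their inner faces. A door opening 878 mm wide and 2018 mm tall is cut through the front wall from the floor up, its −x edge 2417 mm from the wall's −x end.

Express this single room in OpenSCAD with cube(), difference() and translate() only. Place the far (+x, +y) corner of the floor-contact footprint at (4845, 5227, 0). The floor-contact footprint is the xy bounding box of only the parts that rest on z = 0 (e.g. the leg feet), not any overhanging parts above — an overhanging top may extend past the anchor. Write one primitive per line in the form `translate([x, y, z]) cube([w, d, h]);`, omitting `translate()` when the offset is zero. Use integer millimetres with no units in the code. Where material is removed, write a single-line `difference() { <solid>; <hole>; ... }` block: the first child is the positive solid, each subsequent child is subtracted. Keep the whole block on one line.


difference() { translate([185, 487, 0]) cube([4660, 180, 2780]); translate([2602, 487, 0]) cube([878, 180, 2018]); }
translate([185, 5047, 0]) cube([4660, 180, 2780]);
translate([185, 667, 0]) cube([180, 4380, 2780]);
translate([4665, 667, 0]) cube([180, 4380, 2780]);


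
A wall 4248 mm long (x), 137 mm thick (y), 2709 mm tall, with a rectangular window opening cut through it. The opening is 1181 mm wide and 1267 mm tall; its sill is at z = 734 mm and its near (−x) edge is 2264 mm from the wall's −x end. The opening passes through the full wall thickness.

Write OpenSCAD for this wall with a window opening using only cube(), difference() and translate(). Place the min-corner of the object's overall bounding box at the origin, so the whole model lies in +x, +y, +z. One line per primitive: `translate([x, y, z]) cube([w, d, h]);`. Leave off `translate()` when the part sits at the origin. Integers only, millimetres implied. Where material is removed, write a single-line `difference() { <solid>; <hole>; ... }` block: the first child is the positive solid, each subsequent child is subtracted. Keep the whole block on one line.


difference() { cube([4248, 137, 2709]); translate([2264, 0, 734]) cube([1181, 137, 1267]); }


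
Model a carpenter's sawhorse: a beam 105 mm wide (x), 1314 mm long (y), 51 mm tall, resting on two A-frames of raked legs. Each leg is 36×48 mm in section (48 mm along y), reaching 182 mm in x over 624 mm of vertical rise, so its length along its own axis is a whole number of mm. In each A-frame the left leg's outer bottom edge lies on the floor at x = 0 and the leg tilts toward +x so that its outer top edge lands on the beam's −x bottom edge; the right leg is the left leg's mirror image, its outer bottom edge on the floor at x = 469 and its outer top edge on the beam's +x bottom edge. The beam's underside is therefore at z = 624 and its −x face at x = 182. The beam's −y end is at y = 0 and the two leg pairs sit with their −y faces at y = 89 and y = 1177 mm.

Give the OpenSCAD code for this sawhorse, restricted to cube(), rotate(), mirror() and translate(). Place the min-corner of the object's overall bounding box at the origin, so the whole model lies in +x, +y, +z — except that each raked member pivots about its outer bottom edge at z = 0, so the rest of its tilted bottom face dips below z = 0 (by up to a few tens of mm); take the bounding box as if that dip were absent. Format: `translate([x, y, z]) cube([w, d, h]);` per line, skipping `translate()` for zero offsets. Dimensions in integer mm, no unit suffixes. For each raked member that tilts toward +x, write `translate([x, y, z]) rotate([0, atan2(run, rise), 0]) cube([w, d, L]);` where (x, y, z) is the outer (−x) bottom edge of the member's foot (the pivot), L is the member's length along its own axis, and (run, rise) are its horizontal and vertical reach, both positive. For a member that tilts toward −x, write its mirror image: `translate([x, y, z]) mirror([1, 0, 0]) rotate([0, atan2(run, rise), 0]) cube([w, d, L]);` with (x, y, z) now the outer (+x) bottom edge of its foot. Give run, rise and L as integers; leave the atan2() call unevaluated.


// leg length = √(182² + 624²) = 650
// right-leg outer foot x = 2·182 + 105 = 469
// beam min-corner = (182, 0, 624)
translate([182, 0, 624]) cube([105, 1314, 51]);
translate([0, 89, 0]) rotate([0, atan2(182, 624), 0]) cube([36, 48, 650]);
translate([469, 89, 0]) mirror([1, 0, 0]) rotate([0, atan2(182, 624), 0]) cube([36, 48, 650]);
translate([0, 1177, 0]) rotate([0, atan2(182, 624), 0]) cube([36, 48, 650]);
translate([469, 1177, 0]) mirror([1, 0, 0]) rotate([0, atan2(182, 624), 0]) cube([36, 48, 650]);


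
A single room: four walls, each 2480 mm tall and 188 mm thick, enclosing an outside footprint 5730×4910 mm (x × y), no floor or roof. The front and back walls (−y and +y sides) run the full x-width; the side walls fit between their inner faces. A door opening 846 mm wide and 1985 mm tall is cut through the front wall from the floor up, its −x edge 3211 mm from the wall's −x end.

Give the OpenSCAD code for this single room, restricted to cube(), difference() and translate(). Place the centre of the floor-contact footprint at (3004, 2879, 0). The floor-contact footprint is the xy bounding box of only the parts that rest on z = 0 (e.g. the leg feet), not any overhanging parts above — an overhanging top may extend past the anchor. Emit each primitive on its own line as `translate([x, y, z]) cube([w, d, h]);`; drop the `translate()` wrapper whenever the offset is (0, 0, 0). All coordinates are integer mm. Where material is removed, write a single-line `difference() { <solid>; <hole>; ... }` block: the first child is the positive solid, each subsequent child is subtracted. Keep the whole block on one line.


difference() { translate([139, 424, 0]) cube([5730, 188, 2480]); translate([3350, 424, 0]) cube([846, 188, 1985]); }
translate([139, 5146, 0]) cube([5730, 188, 2480]);
translate([139, 612, 0]) cube([188, 4534, 2480]);
translate([5681, 612, 0]) cube([188, 4534, 2480]);


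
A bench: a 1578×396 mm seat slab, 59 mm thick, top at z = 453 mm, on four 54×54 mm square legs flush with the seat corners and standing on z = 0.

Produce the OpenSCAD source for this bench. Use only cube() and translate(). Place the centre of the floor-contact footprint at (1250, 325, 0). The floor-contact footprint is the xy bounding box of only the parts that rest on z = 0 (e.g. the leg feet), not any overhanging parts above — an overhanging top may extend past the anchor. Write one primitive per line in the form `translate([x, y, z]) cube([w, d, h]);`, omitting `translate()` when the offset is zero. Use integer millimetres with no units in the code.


translate([461, 127, 394]) cube([1578, 396, 59]);
translate([461, 127, 0]) cube([54, 54, 394]);
translate([461, 469, 0]) cube([54, 54, 394]);
translate([1985, 127, 0]) cube([54, 54, 394]);
translate([1985, 469, 0]) cube([54, 54, 394]);


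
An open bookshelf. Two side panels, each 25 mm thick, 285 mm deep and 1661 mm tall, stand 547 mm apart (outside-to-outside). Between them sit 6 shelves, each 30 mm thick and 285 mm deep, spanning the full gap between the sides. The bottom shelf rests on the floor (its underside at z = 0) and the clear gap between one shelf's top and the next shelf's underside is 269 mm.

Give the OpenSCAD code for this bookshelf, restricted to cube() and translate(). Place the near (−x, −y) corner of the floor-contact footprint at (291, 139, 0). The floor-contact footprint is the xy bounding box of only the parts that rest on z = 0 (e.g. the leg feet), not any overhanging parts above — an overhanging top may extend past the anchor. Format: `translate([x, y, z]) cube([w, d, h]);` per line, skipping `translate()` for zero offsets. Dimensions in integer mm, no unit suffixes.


translate([291, 139, 0]) cube([25, 285, 1661]);
translate([813, 139, 0]) cube([25, 285, 1661]);
translate([316, 139, 0]) cube([497, 285, 30]);
translate([316, 139, 299]) cube([497, 285, 30]);
translate([316, 139, 598]) cube([497, 285, 30]);
translate([316, 139, 897]) cube([497, 285, 30]);
translate([316, 139, 1196]) cube([497, 285, 30]);
translate([316, 139, 1495]) cube([497, 285, 30]);


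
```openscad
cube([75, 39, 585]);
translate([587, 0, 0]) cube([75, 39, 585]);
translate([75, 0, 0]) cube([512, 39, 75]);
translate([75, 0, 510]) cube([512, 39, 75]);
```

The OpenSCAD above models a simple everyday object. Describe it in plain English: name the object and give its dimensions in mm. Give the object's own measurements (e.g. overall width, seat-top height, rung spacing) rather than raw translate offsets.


A rectangular picture frame lying in the x–z plane (depth along y). The opening is 512 mm wide (x) by 435 mm tall (z), surrounded by a border 75 mm wide on all four sides. The frame is 39 mm deep and is made of two full-height vertical stiles with two horizontal rails fitted between them.


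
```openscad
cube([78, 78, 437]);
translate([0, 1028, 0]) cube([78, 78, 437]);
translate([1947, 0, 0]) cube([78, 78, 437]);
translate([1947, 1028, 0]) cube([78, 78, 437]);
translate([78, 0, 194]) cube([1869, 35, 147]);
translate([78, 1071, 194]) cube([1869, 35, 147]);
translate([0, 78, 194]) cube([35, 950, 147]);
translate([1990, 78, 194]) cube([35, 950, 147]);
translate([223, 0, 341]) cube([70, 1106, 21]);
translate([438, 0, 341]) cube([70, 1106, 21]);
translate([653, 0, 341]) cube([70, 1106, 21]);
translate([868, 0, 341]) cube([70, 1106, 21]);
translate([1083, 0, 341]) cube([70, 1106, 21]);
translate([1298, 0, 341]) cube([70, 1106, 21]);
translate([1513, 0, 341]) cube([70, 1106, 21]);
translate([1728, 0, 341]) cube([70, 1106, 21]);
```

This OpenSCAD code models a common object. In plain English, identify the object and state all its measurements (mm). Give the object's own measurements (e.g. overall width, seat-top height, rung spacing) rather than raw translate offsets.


A bed frame 2025 mm long (x) by 1106 mm wide (y). Four 78×78 mm corner posts, 437 mm tall, at the corners of the footprint. Four rails of 35 mm thickness and 147 mm height run between adjacent posts with their undersides at z = 194 mm, their outer faces flush with the outside of the frame (the two x-running rails run between the posts' inner faces; the two y-running rails run between the posts' inner faces). 8 slats, each 70 mm wide (x) and 21 mm thick, lie across the top of the two x-running rails, running the full 1106 mm width of the frame in y; along x they sit between the end posts with a 145 mm gap after the −x posts and between neighbouring slats, leaving 149 mm before the +x posts.


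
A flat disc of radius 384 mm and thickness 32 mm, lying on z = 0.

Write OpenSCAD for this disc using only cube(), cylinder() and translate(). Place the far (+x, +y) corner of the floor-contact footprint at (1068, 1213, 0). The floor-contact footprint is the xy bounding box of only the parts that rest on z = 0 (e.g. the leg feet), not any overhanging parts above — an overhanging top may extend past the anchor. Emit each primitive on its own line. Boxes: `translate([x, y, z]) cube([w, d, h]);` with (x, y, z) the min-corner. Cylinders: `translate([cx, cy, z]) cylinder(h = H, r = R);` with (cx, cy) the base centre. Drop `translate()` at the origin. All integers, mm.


translate([684, 829, 0]) cylinder(h = 32, r = 384);


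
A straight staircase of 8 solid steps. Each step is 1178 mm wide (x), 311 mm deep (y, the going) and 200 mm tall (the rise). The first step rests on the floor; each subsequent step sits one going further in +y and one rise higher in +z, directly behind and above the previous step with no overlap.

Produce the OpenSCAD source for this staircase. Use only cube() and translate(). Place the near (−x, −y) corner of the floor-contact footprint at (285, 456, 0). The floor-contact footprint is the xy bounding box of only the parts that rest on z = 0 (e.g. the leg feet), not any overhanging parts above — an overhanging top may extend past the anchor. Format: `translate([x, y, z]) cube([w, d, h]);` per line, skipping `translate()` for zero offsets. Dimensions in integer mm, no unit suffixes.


translate([285, 456, 0]) cube([1178, 311, 200]);
translate([285, 767, 200]) cube([1178, 311, 200]);
translate([285, 1078, 400]) cube([1178, 311, 200]);
translate([285, 1389, 600]) cube([1178, 311, 200]);
translate([285, 1700, 800]) cube([1178, 311, 200]);
translate([285, 2011, 1000]) cube([1178, 311, 200]);
translate([285, 2322, 1200]) cube([1178, 311, 200]);
translate([285, 2633, 1400]) cube([1178, 311, 200]);


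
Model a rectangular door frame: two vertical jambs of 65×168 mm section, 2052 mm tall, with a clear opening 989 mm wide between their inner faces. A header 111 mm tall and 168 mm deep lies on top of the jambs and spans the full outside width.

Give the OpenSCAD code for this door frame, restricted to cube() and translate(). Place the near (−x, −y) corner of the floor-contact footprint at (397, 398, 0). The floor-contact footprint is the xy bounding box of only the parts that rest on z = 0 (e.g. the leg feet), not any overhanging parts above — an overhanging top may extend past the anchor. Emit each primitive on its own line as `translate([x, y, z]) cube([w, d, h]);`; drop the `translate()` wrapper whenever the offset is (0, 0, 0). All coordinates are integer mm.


translate([397, 398, 0]) cube([65, 168, 2052]);
translate([1451, 398, 0]) cube([65, 168, 2052]);
translate([397, 398, 2052]) cube([1119, 168, 111]);


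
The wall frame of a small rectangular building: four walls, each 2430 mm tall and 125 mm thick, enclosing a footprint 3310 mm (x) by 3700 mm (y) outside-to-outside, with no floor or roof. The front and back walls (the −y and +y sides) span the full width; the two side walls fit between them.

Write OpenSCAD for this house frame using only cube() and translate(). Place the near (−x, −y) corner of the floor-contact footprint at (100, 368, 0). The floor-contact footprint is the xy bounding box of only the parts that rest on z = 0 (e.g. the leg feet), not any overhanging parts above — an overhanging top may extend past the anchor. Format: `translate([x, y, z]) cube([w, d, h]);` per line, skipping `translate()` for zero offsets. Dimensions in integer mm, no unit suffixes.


translate([100, 368, 0]) cube([3310, 125, 2430]);
translate([100, 3943, 0]) cube([3310, 125, 2430]);
translate([100, 493, 0]) cube([125, 3450, 2430]);
translate([3285, 493, 0]) cube([125, 3450, 2430]);


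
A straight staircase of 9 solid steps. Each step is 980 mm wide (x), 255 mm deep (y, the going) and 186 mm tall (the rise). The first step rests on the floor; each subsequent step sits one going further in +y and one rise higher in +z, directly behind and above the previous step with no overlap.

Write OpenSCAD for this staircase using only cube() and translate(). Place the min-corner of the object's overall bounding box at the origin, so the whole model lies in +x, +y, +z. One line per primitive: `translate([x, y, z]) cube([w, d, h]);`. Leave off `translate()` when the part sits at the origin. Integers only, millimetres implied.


cube([980, 255, 186]);
translate([0, 255, 186]) cube([980, 255, 186]);
translate([0, 510, 372]) cube([980, 255, 186]);
translate([0, 765, 558]) cube([980, 255, 186]);
translate([0, 1020, 744]) cube([980, 255, 186]);
translate([0, 1275, 930]) cube([980, 255, 186]);
translate([0, 1530, 1116]) cube([980, 255, 186]);
translate([0, 1785, 1302]) cube([980, 255, 186]);
translate([0, 2040, 1488]) cube([980, 255, 186]);


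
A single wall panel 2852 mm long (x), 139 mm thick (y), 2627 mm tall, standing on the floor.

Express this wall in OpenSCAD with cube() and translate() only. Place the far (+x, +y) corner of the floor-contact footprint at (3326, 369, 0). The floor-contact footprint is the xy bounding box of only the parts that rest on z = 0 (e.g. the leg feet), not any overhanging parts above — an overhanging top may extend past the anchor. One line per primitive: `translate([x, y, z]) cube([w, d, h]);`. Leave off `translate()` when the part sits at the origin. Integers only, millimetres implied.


translate([474, 230, 0]) cube([2852, 139, 2627]);


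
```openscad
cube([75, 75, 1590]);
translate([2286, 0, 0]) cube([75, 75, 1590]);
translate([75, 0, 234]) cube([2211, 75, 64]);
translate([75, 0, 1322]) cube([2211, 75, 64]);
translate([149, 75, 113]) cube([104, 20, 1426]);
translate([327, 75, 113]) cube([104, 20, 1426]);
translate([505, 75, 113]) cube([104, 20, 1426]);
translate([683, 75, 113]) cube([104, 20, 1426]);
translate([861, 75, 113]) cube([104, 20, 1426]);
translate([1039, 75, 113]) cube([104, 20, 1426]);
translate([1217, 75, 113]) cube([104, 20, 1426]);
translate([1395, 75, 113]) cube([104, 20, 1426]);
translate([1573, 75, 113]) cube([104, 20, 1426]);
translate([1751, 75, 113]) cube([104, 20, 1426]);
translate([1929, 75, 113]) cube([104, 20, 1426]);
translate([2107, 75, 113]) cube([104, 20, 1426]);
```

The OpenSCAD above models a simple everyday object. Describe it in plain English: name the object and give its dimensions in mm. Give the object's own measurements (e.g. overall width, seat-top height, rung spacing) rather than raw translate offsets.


A fence section. Two 75×75 mm posts, 1590 mm tall, stand on the floor with a clear span of 2211 mm between their inner faces. Two horizontal rails of 75×64 mm section span the gap between the posts with their undersides at z = 234 mm and z = 1322 mm, flush with the posts' −y face. 12 pickets, each 104 mm wide, 20 mm thick and 1426 mm tall, are fixed to the +y face of the rails with their bottoms at z = 113 mm, spaced across the span with a 74 mm gap after the −x post and between neighbouring pickets, with 75 mm left before the +x post.


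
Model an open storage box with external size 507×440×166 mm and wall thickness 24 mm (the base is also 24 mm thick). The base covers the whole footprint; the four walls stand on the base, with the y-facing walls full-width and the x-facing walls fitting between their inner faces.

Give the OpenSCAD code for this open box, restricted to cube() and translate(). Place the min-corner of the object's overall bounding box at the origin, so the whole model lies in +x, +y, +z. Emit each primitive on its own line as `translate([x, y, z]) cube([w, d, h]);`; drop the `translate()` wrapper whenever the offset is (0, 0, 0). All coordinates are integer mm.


cube([507, 440, 24]);
translate([0, 0, 24]) cube([507, 24, 142]);
translate([0, 416, 24]) cube([507, 24, 142]);
translate([0, 24, 24]) cube([24, 392, 142]);
translate([483, 24, 24]) cube([24, 392, 142]);


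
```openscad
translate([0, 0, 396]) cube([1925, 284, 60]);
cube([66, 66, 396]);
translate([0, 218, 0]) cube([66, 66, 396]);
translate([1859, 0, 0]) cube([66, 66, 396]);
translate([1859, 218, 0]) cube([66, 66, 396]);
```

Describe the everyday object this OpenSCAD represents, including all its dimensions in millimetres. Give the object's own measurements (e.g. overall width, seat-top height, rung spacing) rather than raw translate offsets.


A bench: a 1925×284 mm seat slab, 60 mm thick, top at z = 456 mm, on four 66×66 mm square legs flush with the seat corners and standing on z = 0.


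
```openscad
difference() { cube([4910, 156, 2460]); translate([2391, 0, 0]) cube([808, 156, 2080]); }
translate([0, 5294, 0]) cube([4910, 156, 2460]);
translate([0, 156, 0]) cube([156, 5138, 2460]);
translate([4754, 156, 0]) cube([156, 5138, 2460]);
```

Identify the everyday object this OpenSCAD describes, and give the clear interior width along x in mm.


A single room. The interior width is 4598 mm.

Four walls enclosing a rectangle with a door in the front wall — a room. Outside width 4910 minus two 156 mm walls gives 4598 mm.


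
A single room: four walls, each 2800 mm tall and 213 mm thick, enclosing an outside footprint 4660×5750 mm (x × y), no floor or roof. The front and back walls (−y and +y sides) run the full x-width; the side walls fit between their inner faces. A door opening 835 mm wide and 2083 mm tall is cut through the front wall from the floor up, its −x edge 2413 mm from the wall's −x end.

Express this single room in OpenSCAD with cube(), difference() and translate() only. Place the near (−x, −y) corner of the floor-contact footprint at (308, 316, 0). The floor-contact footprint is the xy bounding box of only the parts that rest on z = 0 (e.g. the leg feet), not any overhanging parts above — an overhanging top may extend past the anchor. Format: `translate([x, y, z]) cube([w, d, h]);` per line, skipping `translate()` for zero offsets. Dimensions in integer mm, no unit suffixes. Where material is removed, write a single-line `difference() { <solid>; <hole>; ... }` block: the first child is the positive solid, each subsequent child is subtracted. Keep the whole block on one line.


difference() { translate([308, 316, 0]) cube([4660, 213, 2800]); translate([2721, 316, 0]) cube([835, 213, 2083]); }
translate([308, 5853, 0]) cube([4660, 213, 2800]);
translate([308, 529, 0]) cube([213, 5324, 2800]);
translate([4755, 529, 0]) cube([213, 5324, 2800]);


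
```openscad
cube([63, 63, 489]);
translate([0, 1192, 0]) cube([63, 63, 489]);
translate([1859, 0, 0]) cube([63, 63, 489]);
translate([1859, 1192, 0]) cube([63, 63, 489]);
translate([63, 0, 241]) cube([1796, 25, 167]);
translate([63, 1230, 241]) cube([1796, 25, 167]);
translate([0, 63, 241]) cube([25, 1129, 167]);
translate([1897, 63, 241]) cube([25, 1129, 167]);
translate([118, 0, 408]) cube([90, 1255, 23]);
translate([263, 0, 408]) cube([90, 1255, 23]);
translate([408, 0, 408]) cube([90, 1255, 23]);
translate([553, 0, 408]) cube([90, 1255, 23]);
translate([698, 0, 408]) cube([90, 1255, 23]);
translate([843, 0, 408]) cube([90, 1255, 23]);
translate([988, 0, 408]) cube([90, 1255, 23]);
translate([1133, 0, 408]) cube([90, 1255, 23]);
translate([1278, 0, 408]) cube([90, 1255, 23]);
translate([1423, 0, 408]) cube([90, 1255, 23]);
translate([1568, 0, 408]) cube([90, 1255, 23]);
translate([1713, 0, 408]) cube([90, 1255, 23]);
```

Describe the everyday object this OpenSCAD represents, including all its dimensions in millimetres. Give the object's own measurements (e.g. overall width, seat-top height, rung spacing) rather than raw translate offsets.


A bed frame 1922 mm long (x) by 1255 mm wide (y). Four 63×63 mm corner posts, 489 mm tall, at the corners of the footprint. Four rails of 25 mm thickness and 167 mm height run between adjacent posts with their undersides at z = 241 mm, their outer faces flush with the outside of the frame (the two x-running rails run between the posts' inner faces; the two y-running rails run between the posts' inner faces). 12 slats, each 90 mm wide (x) and 23 mm thick, lie across the top of the two x-running rails, running the full 1255 mm width of the frame in y; along x they sit between the end posts with a 55 mm gap after the −x posts and between neighbouring slats, leaving 56 mm before the +x posts.
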